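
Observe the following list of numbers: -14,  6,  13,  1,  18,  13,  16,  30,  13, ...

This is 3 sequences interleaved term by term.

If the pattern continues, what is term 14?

54

Read the sequence 3 terms at a time; column i is its own pattern.
Stream A: -14, 1, 16 — arithmetic, step +15.
Stream B: 6, 18, 30 — arithmetic with common difference +12.
Stream C: 13, 13, 13 — the constant sequence 13.
Term 14 comes from stream B (its 5th entry): 54.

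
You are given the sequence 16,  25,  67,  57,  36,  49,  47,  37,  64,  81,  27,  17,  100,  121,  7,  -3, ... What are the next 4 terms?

Reading positions in blocks of 4 reveals the pattern AABB — 2 tracks woven together.
Subsequence A: 16, 25, 36, 49, 64, 81, 100, 121. The squares 4², 5², 6², ….
Subsequence B: 67, 57, 47, 37, 27, 17, 7, -3. Arithmetic, step −10.
Position 17 → subsequence A, term 9 = 144.
The 18th slot belongs to subsequence A; its 10th term is 169.
Position 19 → subsequence B, term 9 = -13.
Position 20 falls in subsequence B as its term 10, giving -23.

144, 169, -13, -23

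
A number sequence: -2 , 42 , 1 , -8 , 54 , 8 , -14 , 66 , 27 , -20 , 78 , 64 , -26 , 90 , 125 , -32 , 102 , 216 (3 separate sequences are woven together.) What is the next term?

-38

The terms cycle through 3 interleaved subsequences.
Stream A: -2, -8, -14, -20, -26, -32. Linear: a_n = 4 − 6·n.
Stream B: 42, 54, 66, 78, 90, 102. Arithmetic, step +12.
Stream C: 1, 8, 27, 64, 125, 216. Consecutive cubes n³ from n = 1.
Position 19 → stream A, term 7 = -38.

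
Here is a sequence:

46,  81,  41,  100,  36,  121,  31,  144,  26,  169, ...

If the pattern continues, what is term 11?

The terms cycle through 2 interleaved subsequences.
Track A = 46, 41, 36, 31, 26: subtracting 5 each time.
Track B = 81, 100, 121, 144, 169: consecutive squares n² from n = 9.
Position 11 falls in track A as its term 6, giving 21.

21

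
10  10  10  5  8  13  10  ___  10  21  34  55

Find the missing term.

10

Reading positions in blocks of 6 reveals the pattern AAABBB — 2 tracks woven together.
Track A: 10, 10, 10, 10, ?, 10 — always 10.
Track B: 5, 8, 13, 21, 34, 55 — Fibonacci-style (each term is the sum of the two before it).
So the missing entry in track A is 10.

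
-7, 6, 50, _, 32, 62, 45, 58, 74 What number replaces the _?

19

The slot pattern repeats as AAB (period 3), so there are 2 interleaved tracks.
Stream A: -7, 6, ?, 32, 45, 58 (arithmetic with common difference +13).
Stream B: 50, 62, 74 (arithmetic with common difference +12).
The gap is stream A's term 3; the rule gives 19.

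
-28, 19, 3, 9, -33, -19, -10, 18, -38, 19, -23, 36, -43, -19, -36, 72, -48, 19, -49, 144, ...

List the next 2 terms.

Taking every 4th term gives 4 separate tracks.
Stream A: -28, -33, -38, -43, -48 — subtracting 5 each time.
Stream B: 19, -19, 19, -19, 19 — oscillating between 19 and -19.
Stream C: 3, -10, -23, -36, -49 — linear: a_n = 16 − 13·n.
Stream D: 9, 18, 36, 72, 144 — multiplying by 2 each time.
Position 21 → stream A, term 6 = -53.
Term 22 comes from stream B (its 6th entry): -19.

-53, -19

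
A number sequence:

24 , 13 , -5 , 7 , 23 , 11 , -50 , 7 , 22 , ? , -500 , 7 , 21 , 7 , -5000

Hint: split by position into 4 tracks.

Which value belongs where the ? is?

9

Taking every 4th term gives 4 separate tracks.
Stream A is 24, 23, 22, 21, which is arithmetic with common difference −1.
Stream B is 13, 11, ?, 7, which is arithmetic with common difference −2.
Stream C is -5, -50, -500, -5000, which is geometric, ×10 each step.
Stream D is 7, 7, 7, which is constant 7.
So the missing entry in stream B is 9.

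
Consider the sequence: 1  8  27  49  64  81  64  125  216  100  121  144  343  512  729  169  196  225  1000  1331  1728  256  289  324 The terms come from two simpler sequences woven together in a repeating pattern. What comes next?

2197

Positions follow the repeating pattern AAABBB; grouping by letter gives 2 tracks.
Subsequence A: 1, 8, 27, 64, 125, 216, 343, 512, 729, 1000, 1331, 1728 (the cubes 1³, 2³, 3³, …).
Subsequence B: 49, 64, 81, 100, 121, 144, 169, 196, 225, 256, 289, 324 (perfect squares starting at 7²).
Position 25 → subsequence A, term 13 = 2197.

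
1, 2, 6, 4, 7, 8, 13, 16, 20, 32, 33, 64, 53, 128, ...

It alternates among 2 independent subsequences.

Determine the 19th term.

Positions 1, 3, 5, … form one subsequence and positions 2, 4, 6, … form another.
Subsequence A: 1, 6, 7, 13, 20, 33, 53. A Fibonacci-like recurrence a_n = a_{n-1} + a_{n-2}.
Subsequence B: 2, 4, 8, 16, 32, 64, 128. Powers 2^1, 2^2, 2^3, ….
The 19th slot belongs to subsequence A; its 10th term is 225.

225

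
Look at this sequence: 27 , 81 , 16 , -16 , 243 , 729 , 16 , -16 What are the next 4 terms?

Reading positions in blocks of 4 reveals the pattern AABB — 2 tracks woven together.
Track A: 27, 81, 243, 729. Powers of 3.
Track B: 16, -16, 16, -16. The oscillation 16·(−1)^(n+1).
The 9th slot belongs to track A; its 5th term is 2187.
Position 10 → track A, term 6 = 6561.
Term 11 comes from track B (its 5th entry): 16.
The 12th slot belongs to track B; its 6th term is -16.

2187, 6561, 16, -16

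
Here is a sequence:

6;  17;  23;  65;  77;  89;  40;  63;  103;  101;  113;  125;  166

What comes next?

269

The slot pattern repeats as AAABBB (period 6), so there are 2 interleaved tracks.
Subsequence A: 6, 17, 23, 40, 63, 103, 166. A Fibonacci-like recurrence a_n = a_{n-1} + a_{n-2}.
Subsequence B: 65, 77, 89, 101, 113, 125. Linear: a_n = 53 + 12·n.
The 14th slot belongs to subsequence A; its 8th term is 269.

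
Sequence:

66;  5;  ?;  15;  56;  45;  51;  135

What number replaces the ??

Positions 1, 3, 5, … form one subsequence and positions 2, 4, 6, … form another.
Track A is 66, ?, 56, 51, which is arithmetic, step −5.
Track B is 5, 15, 45, 135, which is multiplying by 3 each time.
The gap is track A's term 2; the rule gives 61.

61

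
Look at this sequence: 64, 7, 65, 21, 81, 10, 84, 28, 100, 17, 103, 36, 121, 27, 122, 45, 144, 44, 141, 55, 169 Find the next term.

71

Split by position mod 4: positions 1, 5, 9, … form one track, and each other residue class forms its own.
Track A: 64, 81, 100, 121, 144, 169 — consecutive squares n² from n = 8.
Track B: 7, 10, 17, 27, 44 — each term equals the sum of the previous two.
Track C: 65, 84, 103, 122, 141 — adding 19 each time.
Track D: 21, 28, 36, 45, 55 — triangular numbers starting at T_6.
Position 22 → track B, term 6 = 71.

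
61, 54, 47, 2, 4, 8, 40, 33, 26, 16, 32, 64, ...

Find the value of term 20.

-9

Positions follow the repeating pattern AAABBB; grouping by letter gives 2 tracks.
Subsequence A = 61, 54, 47, 40, 33, 26: arithmetic with common difference −7.
Subsequence B = 2, 4, 8, 16, 32, 64: successive powers of 2.
Position 20 falls in subsequence A as its term 11, giving -9.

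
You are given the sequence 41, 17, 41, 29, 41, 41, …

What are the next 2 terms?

41, 53

Split by position mod 2 into 2 tracks.
Stream A is 41, 41, 41, which is the constant sequence 41.
Stream B is 17, 29, 41, which is linear: a_n = 5 + 12·n.
Position 7 → stream A, term 4 = 41.
The 8th slot belongs to stream B; its 4th term is 53.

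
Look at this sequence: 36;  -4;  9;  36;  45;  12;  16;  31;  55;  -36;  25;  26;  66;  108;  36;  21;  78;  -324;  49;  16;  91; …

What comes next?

972

Taking every 4th term gives 4 separate tracks.
Stream A: 36, 45, 55, 66, 78, 91. Triangular numbers n(n+1)/2 for n = 8, 9, ….
Stream B: -4, 12, -36, 108, -324. A geometric progression (common ratio -3).
Stream C: 9, 16, 25, 36, 49. Perfect squares starting at 3².
Stream D: 36, 31, 26, 21, 16. Arithmetic with common difference −5.
Position 22 falls in stream B as its term 6, giving 972.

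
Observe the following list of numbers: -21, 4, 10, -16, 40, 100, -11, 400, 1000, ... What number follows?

-6

Taking every 3rd term gives 3 separate tracks.
Track A: -21, -16, -11 — arithmetic, step +5.
Track B: 4, 40, 400 — a geometric progression (common ratio 10).
Track C: 10, 100, 1000 — powers 10^1, 10^2, 10^3, ….
The 10th slot belongs to track A; its 4th term is -6.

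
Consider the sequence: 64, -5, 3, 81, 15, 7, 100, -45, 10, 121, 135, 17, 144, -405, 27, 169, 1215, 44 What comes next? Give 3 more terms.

196, -3645, 71

Read the sequence 3 terms at a time; column i is its own pattern.
Subsequence A is 64, 81, 100, 121, 144, 169, which is the squares 8², 9², 10², ….
Subsequence B is -5, 15, -45, 135, -405, 1215, which is multiplying by -3 each time.
Subsequence C is 3, 7, 10, 17, 27, 44, which is a Fibonacci-like recurrence a_n = a_{n-1} + a_{n-2}.
Term 19 comes from subsequence A (its 7th entry): 196.
Position 20 → subsequence B, term 7 = -3645.
The 21st slot belongs to subsequence C; its 7th term is 71.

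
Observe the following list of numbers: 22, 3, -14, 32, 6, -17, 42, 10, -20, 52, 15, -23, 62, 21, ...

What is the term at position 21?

The terms cycle through 3 interleaved subsequences.
Stream A = 22, 32, 42, 52, 62: linear: a_n = 12 + 10·n.
Stream B = 3, 6, 10, 15, 21: triangular numbers n(n+1)/2 for n = 2, 3, ….
Stream C = -14, -17, -20, -23: arithmetic with common difference −3.
Term 21 comes from stream C (its 7th entry): -32.

-32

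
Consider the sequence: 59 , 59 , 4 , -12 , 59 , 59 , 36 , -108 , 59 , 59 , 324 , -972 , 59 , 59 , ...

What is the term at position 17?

The slot pattern repeats as AABB (period 4), so there are 2 interleaved tracks.
Subsequence A: 59, 59, 59, 59, 59, 59, 59, 59 — the constant sequence 59.
Subsequence B: 4, -12, 36, -108, 324, -972 — a geometric progression (common ratio -3).
Position 17 → subsequence A, term 9 = 59.

59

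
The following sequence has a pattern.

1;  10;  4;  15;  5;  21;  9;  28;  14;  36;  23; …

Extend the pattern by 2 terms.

Taking every 2nd term gives 2 separate tracks.
Stream A = 1, 4, 5, 9, 14, 23: each term equals the sum of the previous two.
Stream B = 10, 15, 21, 28, 36: the triangular numbers T_4, T_5, ….
The 12th slot belongs to stream B; its 6th term is 45.
Position 13 falls in stream A as its term 7, giving 37.

45, 37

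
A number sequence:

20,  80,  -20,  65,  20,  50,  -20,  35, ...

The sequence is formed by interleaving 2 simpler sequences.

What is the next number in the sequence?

20

Odd-indexed and even-indexed terms follow separate rules.
Subsequence A: 20, -20, 20, -20 (the oscillation 20·(−1)^(n+1)).
Subsequence B: 80, 65, 50, 35 (subtracting 15 each time).
Position 9 falls in subsequence A as its term 5, giving 20.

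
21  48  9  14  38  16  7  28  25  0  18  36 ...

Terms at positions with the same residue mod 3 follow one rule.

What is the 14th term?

8

Split by position mod 3: positions 1, 4, 7, … form one track, and each other residue class forms its own.
Track A is 21, 14, 7, 0, which is arithmetic, step −7.
Track B is 48, 38, 28, 18, which is subtracting 10 each time.
Track C is 9, 16, 25, 36, which is perfect squares starting at 3².
Position 14 → track B, term 5 = 8.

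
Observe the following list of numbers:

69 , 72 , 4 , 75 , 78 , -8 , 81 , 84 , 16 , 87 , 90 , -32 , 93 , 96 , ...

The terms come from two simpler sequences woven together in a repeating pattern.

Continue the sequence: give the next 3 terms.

The slot pattern repeats as AAB (period 3), so there are 2 interleaved tracks.
Subsequence A = 69, 72, 75, 78, 81, 84, 87, 90, 93, 96: linear: a_n = 66 + 3·n.
Subsequence B = 4, -8, 16, -32: multiplying by -2 each time.
The 15th slot belongs to subsequence B; its 5th term is 64.
Position 16 → subsequence A, term 11 = 99.
Position 17 falls in subsequence A as its term 12, giving 102.

64, 99, 102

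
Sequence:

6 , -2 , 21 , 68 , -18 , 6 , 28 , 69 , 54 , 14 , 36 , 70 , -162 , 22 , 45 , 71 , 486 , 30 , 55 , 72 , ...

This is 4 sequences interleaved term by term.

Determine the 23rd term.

Read the sequence 4 terms at a time; column i is its own pattern.
Stream A = 6, -18, 54, -162, 486: geometric, ×-3 each step.
Stream B = -2, 6, 14, 22, 30: arithmetic, step +8.
Stream C = 21, 28, 36, 45, 55: triangular numbers starting at T_6.
Stream D = 68, 69, 70, 71, 72: arithmetic with common difference +1.
Term 23 comes from stream C (its 6th entry): 66.

66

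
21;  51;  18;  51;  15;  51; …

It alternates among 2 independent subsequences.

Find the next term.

The terms cycle through 2 interleaved subsequences.
Stream A: 21, 18, 15 — arithmetic, step −3.
Stream B: 51, 51, 51 — constant 51.
The 7th slot belongs to stream A; its 4th term is 12.

12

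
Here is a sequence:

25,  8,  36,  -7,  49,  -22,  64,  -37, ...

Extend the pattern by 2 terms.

Positions 1, 3, 5, … form one subsequence and positions 2, 4, 6, … form another.
Stream A is 25, 36, 49, 64, which is perfect squares starting at 5².
Stream B is 8, -7, -22, -37, which is arithmetic with common difference −15.
Term 9 comes from stream A (its 5th entry): 81.
Position 10 → stream B, term 5 = -52.

81, -52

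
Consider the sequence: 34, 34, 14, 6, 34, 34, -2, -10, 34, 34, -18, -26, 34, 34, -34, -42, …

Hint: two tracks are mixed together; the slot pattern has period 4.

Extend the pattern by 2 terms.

34, 34

Positions follow the repeating pattern AABB; grouping by letter gives 2 tracks.
Stream A: 34, 34, 34, 34, 34, 34, 34, 34. The constant sequence 34.
Stream B: 14, 6, -2, -10, -18, -26, -34, -42. Arithmetic, step −8.
The 17th slot belongs to stream A; its 9th term is 34.
Position 18 falls in stream A as its term 10, giving 34.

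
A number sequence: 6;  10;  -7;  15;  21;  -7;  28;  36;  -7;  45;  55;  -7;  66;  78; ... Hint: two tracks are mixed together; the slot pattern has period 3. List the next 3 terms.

The slot pattern repeats as AAB (period 3), so there are 2 interleaved tracks.
Track A = 6, 10, 15, 21, 28, 36, 45, 55, 66, 78: the triangular numbers T_3, T_4, ….
Track B = -7, -7, -7, -7: constant -7.
Position 15 falls in track B as its term 5, giving -7.
Position 16 → track A, term 11 = 91.
Term 17 comes from track A (its 12th entry): 105.

-7, 91, 105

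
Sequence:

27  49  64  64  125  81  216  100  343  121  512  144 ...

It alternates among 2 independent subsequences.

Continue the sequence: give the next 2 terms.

The terms cycle through 2 interleaved subsequences.
Subsequence A is 27, 64, 125, 216, 343, 512, which is perfect cubes starting at 3³.
Subsequence B is 49, 64, 81, 100, 121, 144, which is perfect squares starting at 7².
Position 13 falls in subsequence A as its term 7, giving 729.
Position 14 → subsequence B, term 7 = 169.

729, 169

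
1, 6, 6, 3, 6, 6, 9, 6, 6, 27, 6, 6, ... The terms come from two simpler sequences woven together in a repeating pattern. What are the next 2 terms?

The slot pattern repeats as ABB (period 3), so there are 2 interleaved tracks.
Track A: 1, 3, 9, 27. Successive powers of 3.
Track B: 6, 6, 6, 6, 6, 6, 6, 6. Always 6.
The 13th slot belongs to track A; its 5th term is 81.
Term 14 comes from track B (its 9th entry): 6.

81, 6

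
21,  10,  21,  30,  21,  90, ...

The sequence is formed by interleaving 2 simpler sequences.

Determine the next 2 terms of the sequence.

Split by position mod 2 into 2 tracks.
Stream A: 21, 21, 21 (constant 21).
Stream B: 10, 30, 90 (geometric with ratio 3).
The 7th slot belongs to stream A; its 4th term is 21.
Term 8 comes from stream B (its 4th entry): 270.

21, 270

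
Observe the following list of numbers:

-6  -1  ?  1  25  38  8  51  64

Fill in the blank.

12

The slot pattern repeats as ABB (period 3), so there are 2 interleaved tracks.
Stream A = -6, 1, 8: adding 7 each time.
Stream B = -1, ?, 25, 38, 51, 64: arithmetic, step +13.
The gap is stream B's term 2; the rule gives 12.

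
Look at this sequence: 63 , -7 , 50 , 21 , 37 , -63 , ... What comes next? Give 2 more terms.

24, 189

Split by position mod 2 into 2 tracks.
Track A = 63, 50, 37: linear: a_n = 76 − 13·n.
Track B = -7, 21, -63: geometric with ratio -3.
Position 7 falls in track A as its term 4, giving 24.
The 8th slot belongs to track B; its 4th term is 189.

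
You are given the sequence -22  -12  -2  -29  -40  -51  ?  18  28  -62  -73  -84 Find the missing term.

8

Positions follow the repeating pattern AAABBB; grouping by letter gives 2 tracks.
Stream A: -22, -12, -2, ?, 18, 28 — arithmetic with common difference +10.
Stream B: -29, -40, -51, -62, -73, -84 — arithmetic with common difference −11.
Filling stream A at index 4 by its rule yields 8.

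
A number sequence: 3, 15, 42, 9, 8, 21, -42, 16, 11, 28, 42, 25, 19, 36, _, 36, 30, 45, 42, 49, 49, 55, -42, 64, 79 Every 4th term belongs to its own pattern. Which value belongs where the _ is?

-42

Split by position mod 4 into 4 tracks.
Track A is 3, 8, 11, 19, 30, 49, 79, which is each term equals the sum of the previous two.
Track B is 15, 21, 28, 36, 45, 55, which is triangular numbers starting at T_5.
Track C is 42, -42, 42, ?, 42, -42, which is the oscillation 42·(−1)^(n+1).
Track D is 9, 16, 25, 36, 49, 64, which is perfect squares starting at 3².
Filling track C at index 4 by its rule yields -42.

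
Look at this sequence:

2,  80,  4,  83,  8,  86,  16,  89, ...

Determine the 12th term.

Odd-indexed and even-indexed terms follow separate rules.
Track A: 2, 4, 8, 16 (powers 2^1, 2^2, 2^3, …).
Track B: 80, 83, 86, 89 (arithmetic with common difference +3).
Term 12 comes from track B (its 6th entry): 95.

95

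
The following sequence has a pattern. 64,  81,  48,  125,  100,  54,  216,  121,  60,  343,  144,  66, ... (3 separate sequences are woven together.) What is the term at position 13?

512

Read the sequence 3 terms at a time; column i is its own pattern.
Track A: 64, 125, 216, 343 (the cubes 4³, 5³, 6³, …).
Track B: 81, 100, 121, 144 (the squares 9², 10², 11², …).
Track C: 48, 54, 60, 66 (arithmetic with common difference +6).
Term 13 comes from track A (its 5th entry): 512.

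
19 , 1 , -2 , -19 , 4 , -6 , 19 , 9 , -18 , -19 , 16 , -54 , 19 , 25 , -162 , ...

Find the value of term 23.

64

Split by position mod 3 into 3 tracks.
Stream A: 19, -19, 19, -19, 19 — alternating ±19.
Stream B: 1, 4, 9, 16, 25 — perfect squares starting at 1².
Stream C: -2, -6, -18, -54, -162 — geometric, ×3 each step.
Term 23 comes from stream B (its 8th entry): 64.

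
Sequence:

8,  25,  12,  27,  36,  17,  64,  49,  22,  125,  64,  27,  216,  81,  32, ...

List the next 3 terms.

The terms cycle through 3 interleaved subsequences.
Stream A is 8, 27, 64, 125, 216, which is the cubes 2³, 3³, 4³, ….
Stream B is 25, 36, 49, 64, 81, which is consecutive squares n² from n = 5.
Stream C is 12, 17, 22, 27, 32, which is adding 5 each time.
Position 16 → stream A, term 6 = 343.
Position 17 → stream B, term 6 = 100.
Position 18 → stream C, term 6 = 37.

343, 100, 37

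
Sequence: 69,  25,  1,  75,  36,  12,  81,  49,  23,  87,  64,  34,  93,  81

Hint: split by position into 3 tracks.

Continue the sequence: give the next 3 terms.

45, 99, 100

The terms cycle through 3 interleaved subsequences.
Track A: 69, 75, 81, 87, 93. Adding 6 each time.
Track B: 25, 36, 49, 64, 81. The squares 5², 6², 7², ….
Track C: 1, 12, 23, 34. Arithmetic with common difference +11.
Term 15 comes from track C (its 5th entry): 45.
Term 16 comes from track A (its 6th entry): 99.
The 17th slot belongs to track B; its 6th term is 100.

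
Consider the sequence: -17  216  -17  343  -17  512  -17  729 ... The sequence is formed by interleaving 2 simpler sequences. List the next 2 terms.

The terms cycle through 2 interleaved subsequences.
Track A = -17, -17, -17, -17: always -17.
Track B = 216, 343, 512, 729: the cubes 6³, 7³, 8³, ….
The 9th slot belongs to track A; its 5th term is -17.
The 10th slot belongs to track B; its 5th term is 1000.

-17, 1000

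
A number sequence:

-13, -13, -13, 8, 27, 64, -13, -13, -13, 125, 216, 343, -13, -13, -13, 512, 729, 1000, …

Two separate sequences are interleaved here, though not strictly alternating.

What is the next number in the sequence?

Positions follow the repeating pattern AAABBB; grouping by letter gives 2 tracks.
Track A = -13, -13, -13, -13, -13, -13, -13, -13, -13: always -13.
Track B = 8, 27, 64, 125, 216, 343, 512, 729, 1000: consecutive cubes n³ from n = 2.
Position 19 → track A, term 10 = -13.

-13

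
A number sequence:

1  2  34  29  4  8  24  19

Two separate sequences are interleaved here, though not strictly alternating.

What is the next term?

16

The slot pattern repeats as AABB (period 4), so there are 2 interleaved tracks.
Subsequence A is 1, 2, 4, 8, which is powers 2^0, 2^1, 2^2, ….
Subsequence B is 34, 29, 24, 19, which is arithmetic, step −5.
Term 9 comes from subsequence A (its 5th entry): 16.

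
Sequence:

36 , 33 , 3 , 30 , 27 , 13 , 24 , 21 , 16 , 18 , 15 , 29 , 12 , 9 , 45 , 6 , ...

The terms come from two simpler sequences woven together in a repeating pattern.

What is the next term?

Positions follow the repeating pattern AAB; grouping by letter gives 2 tracks.
Subsequence A: 36, 33, 30, 27, 24, 21, 18, 15, 12, 9, 6 (linear: a_n = 39 − 3·n).
Subsequence B: 3, 13, 16, 29, 45 (each term equals the sum of the previous two).
The 17th slot belongs to subsequence A; its 12th term is 3.

3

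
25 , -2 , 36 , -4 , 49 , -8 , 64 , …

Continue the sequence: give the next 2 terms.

The terms cycle through 2 interleaved subsequences.
Stream A: 25, 36, 49, 64. The squares 5², 6², 7², ….
Stream B: -2, -4, -8. Multiplying by 2 each time.
Position 8 → stream B, term 4 = -16.
Position 9 → stream A, term 5 = 81.

-16, 81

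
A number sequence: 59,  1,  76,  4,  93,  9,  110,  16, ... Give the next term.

127

Taking every 2nd term gives 2 separate tracks.
Track A = 59, 76, 93, 110: linear: a_n = 42 + 17·n.
Track B = 1, 4, 9, 16: the squares 1², 2², 3², ….
Position 9 falls in track A as its term 5, giving 127.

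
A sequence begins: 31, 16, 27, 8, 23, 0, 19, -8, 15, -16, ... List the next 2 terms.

Odd-indexed and even-indexed terms follow separate rules.
Subsequence A is 31, 27, 23, 19, 15, which is arithmetic, step −4.
Subsequence B is 16, 8, 0, -8, -16, which is arithmetic, step −8.
Term 11 comes from subsequence A (its 6th entry): 11.
Position 12 → subsequence B, term 6 = -24.

11, -24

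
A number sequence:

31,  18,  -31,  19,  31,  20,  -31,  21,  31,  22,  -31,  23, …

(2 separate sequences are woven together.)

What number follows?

31

Taking every 2nd term gives 2 separate tracks.
Track A: 31, -31, 31, -31, 31, -31. Oscillating between 31 and -31.
Track B: 18, 19, 20, 21, 22, 23. Arithmetic with common difference +1.
Position 13 falls in track A as its term 7, giving 31.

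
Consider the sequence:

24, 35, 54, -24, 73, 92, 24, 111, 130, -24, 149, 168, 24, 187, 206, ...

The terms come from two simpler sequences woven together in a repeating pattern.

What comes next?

-24

The slot pattern repeats as ABB (period 3), so there are 2 interleaved tracks.
Stream A is 24, -24, 24, -24, 24, which is oscillating between 24 and -24.
Stream B is 35, 54, 73, 92, 111, 130, 149, 168, 187, 206, which is adding 19 each time.
Position 16 falls in stream A as its term 6, giving -24.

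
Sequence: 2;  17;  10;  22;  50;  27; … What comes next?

250

The terms cycle through 2 interleaved subsequences.
Track A = 2, 10, 50: geometric, ×5 each step.
Track B = 17, 22, 27: adding 5 each time.
Term 7 comes from track A (its 4th entry): 250.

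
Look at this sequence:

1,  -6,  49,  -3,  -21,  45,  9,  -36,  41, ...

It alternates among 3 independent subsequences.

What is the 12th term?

37

The terms cycle through 3 interleaved subsequences.
Subsequence A: 1, -3, 9. A geometric progression (common ratio -3).
Subsequence B: -6, -21, -36. Arithmetic, step −15.
Subsequence C: 49, 45, 41. Arithmetic with common difference −4.
The 12th slot belongs to subsequence C; its 4th term is 37.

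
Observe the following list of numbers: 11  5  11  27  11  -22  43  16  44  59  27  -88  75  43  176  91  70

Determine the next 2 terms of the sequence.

Read the sequence 3 terms at a time; column i is its own pattern.
Stream A is 11, 27, 43, 59, 75, 91, which is arithmetic with common difference +16.
Stream B is 5, 11, 16, 27, 43, 70, which is Fibonacci-style (each term is the sum of the two before it).
Stream C is 11, -22, 44, -88, 176, which is a geometric progression (common ratio -2).
Position 18 falls in stream C as its term 6, giving -352.
Position 19 → stream A, term 7 = 107.

-352, 107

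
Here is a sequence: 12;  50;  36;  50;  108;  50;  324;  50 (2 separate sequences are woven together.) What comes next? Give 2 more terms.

The terms cycle through 2 interleaved subsequences.
Track A: 12, 36, 108, 324 — a geometric progression (common ratio 3).
Track B: 50, 50, 50, 50 — always 50.
Position 9 → track A, term 5 = 972.
Position 10 → track B, term 5 = 50.

972, 50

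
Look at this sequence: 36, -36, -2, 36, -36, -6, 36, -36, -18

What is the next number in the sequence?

36

The slot pattern repeats as AAB (period 3), so there are 2 interleaved tracks.
Stream A: 36, -36, 36, -36, 36, -36. Alternating ±36.
Stream B: -2, -6, -18. Multiplying by 3 each time.
Position 10 → stream A, term 7 = 36.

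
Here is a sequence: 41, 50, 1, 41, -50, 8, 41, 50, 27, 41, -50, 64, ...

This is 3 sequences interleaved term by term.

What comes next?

41

Read the sequence 3 terms at a time; column i is its own pattern.
Stream A: 41, 41, 41, 41 — the constant sequence 41.
Stream B: 50, -50, 50, -50 — oscillating between 50 and -50.
Stream C: 1, 8, 27, 64 — perfect cubes starting at 1³.
Position 13 → stream A, term 5 = 41.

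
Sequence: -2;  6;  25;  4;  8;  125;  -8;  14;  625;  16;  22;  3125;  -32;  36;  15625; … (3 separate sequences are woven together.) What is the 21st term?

390625

The terms cycle through 3 interleaved subsequences.
Track A: -2, 4, -8, 16, -32 — multiplying by -2 each time.
Track B: 6, 8, 14, 22, 36 — Fibonacci-style (each term is the sum of the two before it).
Track C: 25, 125, 625, 3125, 15625 — successive powers of 5.
Term 21 comes from track C (its 7th entry): 390625.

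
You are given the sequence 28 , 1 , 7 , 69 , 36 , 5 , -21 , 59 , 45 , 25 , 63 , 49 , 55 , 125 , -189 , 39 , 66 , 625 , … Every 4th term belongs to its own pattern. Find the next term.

567

Taking every 4th term gives 4 separate tracks.
Track A: 28, 36, 45, 55, 66 (triangular numbers n(n+1)/2 for n = 7, 8, …).
Track B: 1, 5, 25, 125, 625 (powers 5^0, 5^1, 5^2, …).
Track C: 7, -21, 63, -189 (geometric with ratio -3).
Track D: 69, 59, 49, 39 (arithmetic with common difference −10).
Term 19 comes from track C (its 5th entry): 567.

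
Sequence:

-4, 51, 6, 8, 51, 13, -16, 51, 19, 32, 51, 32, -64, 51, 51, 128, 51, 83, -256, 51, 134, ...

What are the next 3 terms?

512, 51, 217

Split by position mod 3 into 3 tracks.
Subsequence A: -4, 8, -16, 32, -64, 128, -256 (a geometric progression (common ratio -2)).
Subsequence B: 51, 51, 51, 51, 51, 51, 51 (always 51).
Subsequence C: 6, 13, 19, 32, 51, 83, 134 (each term equals the sum of the previous two).
Position 22 falls in subsequence A as its term 8, giving 512.
The 23rd slot belongs to subsequence B; its 8th term is 51.
Position 24 falls in subsequence C as its term 8, giving 217.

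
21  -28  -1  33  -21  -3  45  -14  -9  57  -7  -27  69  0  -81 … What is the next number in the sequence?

Read the sequence 3 terms at a time; column i is its own pattern.
Subsequence A: 21, 33, 45, 57, 69 — linear: a_n = 9 + 12·n.
Subsequence B: -28, -21, -14, -7, 0 — arithmetic with common difference +7.
Subsequence C: -1, -3, -9, -27, -81 — multiplying by 3 each time.
Position 16 → subsequence A, term 6 = 81.

81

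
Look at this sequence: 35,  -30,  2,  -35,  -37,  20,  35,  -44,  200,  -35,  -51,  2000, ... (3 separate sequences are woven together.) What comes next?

The terms cycle through 3 interleaved subsequences.
Stream A = 35, -35, 35, -35: oscillating between 35 and -35.
Stream B = -30, -37, -44, -51: subtracting 7 each time.
Stream C = 2, 20, 200, 2000: a geometric progression (common ratio 10).
Term 13 comes from stream A (its 5th entry): 35.

35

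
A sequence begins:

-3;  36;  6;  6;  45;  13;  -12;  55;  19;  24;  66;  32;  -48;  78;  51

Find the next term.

96

Read the sequence 3 terms at a time; column i is its own pattern.
Subsequence A: -3, 6, -12, 24, -48 (a geometric progression (common ratio -2)).
Subsequence B: 36, 45, 55, 66, 78 (triangular numbers n(n+1)/2 for n = 8, 9, …).
Subsequence C: 6, 13, 19, 32, 51 (Fibonacci-style (each term is the sum of the two before it)).
The 16th slot belongs to subsequence A; its 6th term is 96.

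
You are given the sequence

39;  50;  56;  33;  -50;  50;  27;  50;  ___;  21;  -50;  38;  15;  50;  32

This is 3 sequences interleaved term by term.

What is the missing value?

Read the sequence 3 terms at a time; column i is its own pattern.
Subsequence A: 39, 33, 27, 21, 15 — linear: a_n = 45 − 6·n.
Subsequence B: 50, -50, 50, -50, 50 — alternating ±50.
Subsequence C: 56, 50, ?, 38, 32 — arithmetic, step −6.
So the missing entry in subsequence C is 44.

44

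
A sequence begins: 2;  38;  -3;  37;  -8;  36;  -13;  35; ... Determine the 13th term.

Positions 1, 3, 5, … form one subsequence and positions 2, 4, 6, … form another.
Track A: 2, -3, -8, -13. Subtracting 5 each time.
Track B: 38, 37, 36, 35. Subtracting 1 each time.
The 13th slot belongs to track A; its 7th term is -28.

-28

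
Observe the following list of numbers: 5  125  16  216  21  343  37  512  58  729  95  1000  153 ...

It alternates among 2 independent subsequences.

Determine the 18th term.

2197

The terms cycle through 2 interleaved subsequences.
Stream A: 5, 16, 21, 37, 58, 95, 153 (a Fibonacci-like recurrence a_n = a_{n-1} + a_{n-2}).
Stream B: 125, 216, 343, 512, 729, 1000 (perfect cubes starting at 5³).
Position 18 → stream B, term 9 = 2197.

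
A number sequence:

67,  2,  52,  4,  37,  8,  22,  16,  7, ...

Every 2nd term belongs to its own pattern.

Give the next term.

Split by position mod 2 into 2 tracks.
Track A is 67, 52, 37, 22, 7, which is arithmetic with common difference −15.
Track B is 2, 4, 8, 16, which is powers of 2.
The 10th slot belongs to track B; its 5th term is 32.

32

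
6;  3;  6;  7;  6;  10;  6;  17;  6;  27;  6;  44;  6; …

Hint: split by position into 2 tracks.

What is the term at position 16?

The terms cycle through 2 interleaved subsequences.
Subsequence A: 6, 6, 6, 6, 6, 6, 6 (the constant sequence 6).
Subsequence B: 3, 7, 10, 17, 27, 44 (Fibonacci-style (each term is the sum of the two before it)).
Position 16 falls in subsequence B as its term 8, giving 115.

115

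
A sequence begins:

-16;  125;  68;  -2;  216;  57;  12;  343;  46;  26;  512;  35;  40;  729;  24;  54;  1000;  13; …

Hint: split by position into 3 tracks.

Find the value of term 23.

Split by position mod 3 into 3 tracks.
Stream A is -16, -2, 12, 26, 40, 54, which is linear: a_n = -30 + 14·n.
Stream B is 125, 216, 343, 512, 729, 1000, which is the cubes 5³, 6³, 7³, ….
Stream C is 68, 57, 46, 35, 24, 13, which is arithmetic, step −11.
Position 23 falls in stream B as its term 8, giving 1728.

1728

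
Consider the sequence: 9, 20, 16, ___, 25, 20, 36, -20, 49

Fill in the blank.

-20

Split by position mod 2 into 2 tracks.
Stream A: 9, 16, 25, 36, 49 — the squares 3², 4², 5², ….
Stream B: 20, ?, 20, -20 — the oscillation 20·(−1)^(n+1).
The gap is stream B's term 2; the rule gives -20.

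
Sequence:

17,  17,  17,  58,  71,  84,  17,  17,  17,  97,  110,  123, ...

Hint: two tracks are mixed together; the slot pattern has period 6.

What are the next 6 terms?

Positions follow the repeating pattern AAABBB; grouping by letter gives 2 tracks.
Track A is 17, 17, 17, 17, 17, 17, which is constant 17.
Track B is 58, 71, 84, 97, 110, 123, which is linear: a_n = 45 + 13·n.
Term 13 comes from track A (its 7th entry): 17.
Position 14 → track A, term 8 = 17.
Position 15 → track A, term 9 = 17.
Term 16 comes from track B (its 7th entry): 136.
Term 17 comes from track B (its 8th entry): 149.
Position 18 falls in track B as its term 9, giving 162.

17, 17, 17, 136, 149, 162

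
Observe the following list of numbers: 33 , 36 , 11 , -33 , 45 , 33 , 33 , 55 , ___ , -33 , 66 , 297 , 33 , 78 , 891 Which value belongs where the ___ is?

Split by position mod 3 into 3 tracks.
Stream A: 33, -33, 33, -33, 33. The oscillation 33·(−1)^(n+1).
Stream B: 36, 45, 55, 66, 78. The triangular numbers T_8, T_9, ….
Stream C: 11, 33, ?, 297, 891. Multiplying by 3 each time.
The gap is stream C's term 3; the rule gives 99.

99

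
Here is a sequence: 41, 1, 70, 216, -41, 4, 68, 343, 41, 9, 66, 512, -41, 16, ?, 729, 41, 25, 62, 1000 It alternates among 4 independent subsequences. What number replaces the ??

Split by position mod 4: positions 1, 5, 9, … form one track, and each other residue class forms its own.
Track A = 41, -41, 41, -41, 41: the oscillation 41·(−1)^(n+1).
Track B = 1, 4, 9, 16, 25: consecutive squares n² from n = 1.
Track C = 70, 68, 66, ?, 62: arithmetic with common difference −2.
Track D = 216, 343, 512, 729, 1000: consecutive cubes n³ from n = 6.
So the missing entry in track C is 64.

64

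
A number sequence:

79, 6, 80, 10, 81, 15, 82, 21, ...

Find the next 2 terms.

83, 28

The terms cycle through 2 interleaved subsequences.
Subsequence A = 79, 80, 81, 82: linear: a_n = 78 + n.
Subsequence B = 6, 10, 15, 21: triangular numbers n(n+1)/2 for n = 3, 4, ….
Position 9 → subsequence A, term 5 = 83.
Position 10 falls in subsequence B as its term 5, giving 28.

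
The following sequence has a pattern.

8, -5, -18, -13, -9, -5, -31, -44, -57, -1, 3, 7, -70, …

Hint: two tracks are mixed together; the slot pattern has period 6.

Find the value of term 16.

Positions follow the repeating pattern AAABBB; grouping by letter gives 2 tracks.
Track A: 8, -5, -18, -31, -44, -57, -70 (arithmetic with common difference −13).
Track B: -13, -9, -5, -1, 3, 7 (arithmetic, step +4).
Term 16 comes from track B (its 7th entry): 11.

11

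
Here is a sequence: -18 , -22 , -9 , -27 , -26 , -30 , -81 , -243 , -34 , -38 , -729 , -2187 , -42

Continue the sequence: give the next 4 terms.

-46, -6561, -19683, -50

Positions follow the repeating pattern AABB; grouping by letter gives 2 tracks.
Track A: -18, -22, -26, -30, -34, -38, -42 (subtracting 4 each time).
Track B: -9, -27, -81, -243, -729, -2187 (geometric with ratio 3).
The 14th slot belongs to track A; its 8th term is -46.
The 15th slot belongs to track B; its 7th term is -6561.
Term 16 comes from track B (its 8th entry): -19683.
Term 17 comes from track A (its 9th entry): -50.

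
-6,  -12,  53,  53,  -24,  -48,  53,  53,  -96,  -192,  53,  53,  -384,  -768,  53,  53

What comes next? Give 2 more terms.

The slot pattern repeats as AABB (period 4), so there are 2 interleaved tracks.
Track A: -6, -12, -24, -48, -96, -192, -384, -768 (multiplying by 2 each time).
Track B: 53, 53, 53, 53, 53, 53, 53, 53 (constant 53).
Position 17 falls in track A as its term 9, giving -1536.
Term 18 comes from track A (its 10th entry): -3072.

-1536, -3072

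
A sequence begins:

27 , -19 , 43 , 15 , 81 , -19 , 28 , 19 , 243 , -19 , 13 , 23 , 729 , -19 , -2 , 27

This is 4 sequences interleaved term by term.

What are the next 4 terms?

Split by position mod 4 into 4 tracks.
Stream A: 27, 81, 243, 729 — successive powers of 3.
Stream B: -19, -19, -19, -19 — the constant sequence -19.
Stream C: 43, 28, 13, -2 — subtracting 15 each time.
Stream D: 15, 19, 23, 27 — adding 4 each time.
The 17th slot belongs to stream A; its 5th term is 2187.
Term 18 comes from stream B (its 5th entry): -19.
Term 19 comes from stream C (its 5th entry): -17.
The 20th slot belongs to stream D; its 5th term is 31.

2187, -19, -17, 31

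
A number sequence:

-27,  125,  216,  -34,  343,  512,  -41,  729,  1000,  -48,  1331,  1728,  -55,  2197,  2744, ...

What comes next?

Positions follow the repeating pattern ABB; grouping by letter gives 2 tracks.
Track A: -27, -34, -41, -48, -55. Arithmetic, step −7.
Track B: 125, 216, 343, 512, 729, 1000, 1331, 1728, 2197, 2744. The cubes 5³, 6³, 7³, ….
Term 16 comes from track A (its 6th entry): -62.

-62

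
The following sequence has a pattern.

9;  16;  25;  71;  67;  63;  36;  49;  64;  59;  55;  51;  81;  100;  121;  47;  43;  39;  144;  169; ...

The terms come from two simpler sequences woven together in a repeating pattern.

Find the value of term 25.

The slot pattern repeats as AAABBB (period 6), so there are 2 interleaved tracks.
Stream A: 9, 16, 25, 36, 49, 64, 81, 100, 121, 144, 169 (perfect squares starting at 3²).
Stream B: 71, 67, 63, 59, 55, 51, 47, 43, 39 (arithmetic, step −4).
Position 25 falls in stream A as its term 13, giving 225.

225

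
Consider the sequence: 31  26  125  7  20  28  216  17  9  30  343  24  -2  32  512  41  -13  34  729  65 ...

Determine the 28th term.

Read the sequence 4 terms at a time; column i is its own pattern.
Track A is 31, 20, 9, -2, -13, which is arithmetic with common difference −11.
Track B is 26, 28, 30, 32, 34, which is adding 2 each time.
Track C is 125, 216, 343, 512, 729, which is consecutive cubes n³ from n = 5.
Track D is 7, 17, 24, 41, 65, which is Fibonacci-style (each term is the sum of the two before it).
Term 28 comes from track D (its 7th entry): 171.

171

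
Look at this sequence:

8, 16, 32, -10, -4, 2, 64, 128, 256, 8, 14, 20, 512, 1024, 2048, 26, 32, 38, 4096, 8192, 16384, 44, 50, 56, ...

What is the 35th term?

The slot pattern repeats as AAABBB (period 6), so there are 2 interleaved tracks.
Track A = 8, 16, 32, 64, 128, 256, 512, 1024, 2048, 4096, 8192, 16384: successive powers of 2.
Track B = -10, -4, 2, 8, 14, 20, 26, 32, 38, 44, 50, 56: linear: a_n = -16 + 6·n.
The 35th slot belongs to track B; its 17th term is 86.

86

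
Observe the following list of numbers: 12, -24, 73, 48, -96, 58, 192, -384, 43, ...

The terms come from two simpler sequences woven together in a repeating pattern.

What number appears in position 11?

Positions follow the repeating pattern AAB; grouping by letter gives 2 tracks.
Track A: 12, -24, 48, -96, 192, -384 (geometric with ratio -2).
Track B: 73, 58, 43 (subtracting 15 each time).
Position 11 falls in track A as its term 8, giving -1536.

-1536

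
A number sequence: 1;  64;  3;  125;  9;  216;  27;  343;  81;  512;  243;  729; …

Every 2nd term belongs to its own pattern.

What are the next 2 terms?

729, 1000

Positions 1, 3, 5, … form one subsequence and positions 2, 4, 6, … form another.
Stream A: 1, 3, 9, 27, 81, 243 — powers of 3.
Stream B: 64, 125, 216, 343, 512, 729 — the cubes 4³, 5³, 6³, ….
Position 13 falls in stream A as its term 7, giving 729.
Position 14 falls in stream B as its term 7, giving 1000.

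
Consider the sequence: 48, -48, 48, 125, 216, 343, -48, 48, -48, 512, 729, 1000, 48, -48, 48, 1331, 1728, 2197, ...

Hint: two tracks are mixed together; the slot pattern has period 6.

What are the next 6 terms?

The slot pattern repeats as AAABBB (period 6), so there are 2 interleaved tracks.
Subsequence A: 48, -48, 48, -48, 48, -48, 48, -48, 48 — oscillating between 48 and -48.
Subsequence B: 125, 216, 343, 512, 729, 1000, 1331, 1728, 2197 — perfect cubes starting at 5³.
Term 19 comes from subsequence A (its 10th entry): -48.
Position 20 falls in subsequence A as its term 11, giving 48.
The 21st slot belongs to subsequence A; its 12th term is -48.
Position 22 → subsequence B, term 10 = 2744.
Term 23 comes from subsequence B (its 11th entry): 3375.
The 24th slot belongs to subsequence B; its 12th term is 4096.

-48, 48, -48, 2744, 3375, 4096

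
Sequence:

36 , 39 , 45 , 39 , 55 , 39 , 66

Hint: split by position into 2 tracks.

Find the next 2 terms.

39, 78

The terms cycle through 2 interleaved subsequences.
Track A: 36, 45, 55, 66 (triangular numbers starting at T_8).
Track B: 39, 39, 39 (always 39).
Position 8 → track B, term 4 = 39.
The 9th slot belongs to track A; its 5th term is 78.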